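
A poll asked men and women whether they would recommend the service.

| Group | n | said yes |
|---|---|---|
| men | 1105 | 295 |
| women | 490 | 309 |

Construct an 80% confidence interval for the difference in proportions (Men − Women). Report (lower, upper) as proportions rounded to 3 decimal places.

p̂₁ = 295/1105 = 0.2670 and p̂₂ = 309/490 = 0.6306.
SE₁ = √(p̂₁(1−p̂₁)/n₁) = √(0.2670·0.7330/1105) = 0.01331; SE₂ = √(0.6306·0.3694/490) = 0.02180.
Independent samples: SE of the difference = √(SE₁² + SE₂²) = √(0.0001771561 + 0.00047524) = 0.02554.
z* for 80% confidence is 1.282, so the margin of error is 1.282 × 0.02554 = 0.03274.
Point estimate p̂₁ − p̂₂ = 0.2670 − 0.6306 = -0.3636.
-0.3636 ± 0.03274 → (-0.396, -0.331).

(-0.396, -0.331)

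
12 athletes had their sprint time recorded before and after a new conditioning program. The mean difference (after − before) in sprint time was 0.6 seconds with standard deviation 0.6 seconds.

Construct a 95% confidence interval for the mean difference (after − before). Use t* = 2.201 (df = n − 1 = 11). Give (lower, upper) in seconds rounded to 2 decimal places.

(0.22, 0.98)

Paired design: SE = s_d/√n = 0.6/√12 = 0.1732.
t* = 2.201; margin of error = 2.201 × 0.1732 = 0.3812.
0.6 ± 0.3812 → (0.22, 0.98).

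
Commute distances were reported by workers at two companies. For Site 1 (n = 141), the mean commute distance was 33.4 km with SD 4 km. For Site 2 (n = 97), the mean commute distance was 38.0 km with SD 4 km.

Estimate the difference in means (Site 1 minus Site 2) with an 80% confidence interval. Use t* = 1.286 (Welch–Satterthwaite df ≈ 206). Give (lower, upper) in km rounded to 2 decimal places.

SE₁ = s₁/√n₁ = 4/√141 = 0.3369; SE₂ = 4/√97 = 0.4061.
Independent samples, unequal variances: SE_diff = √(SE₁² + SE₂²) = √(0.11350161 + 0.16491721) = 0.5277.
t* = 1.286, so margin of error = 1.286 × 0.5277 = 0.6786.
Difference in means = 33.4 − 38.0 = -4.6000.
-4.6000 ± 0.6786 → (-5.28, -3.92).

(-5.28, -3.92)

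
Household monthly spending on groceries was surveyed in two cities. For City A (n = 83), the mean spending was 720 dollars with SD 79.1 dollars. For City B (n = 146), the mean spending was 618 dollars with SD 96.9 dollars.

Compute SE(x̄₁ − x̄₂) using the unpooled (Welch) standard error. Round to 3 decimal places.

Per-group SEs: s₁/√n₁ = 79.1/√83 = 8.6824, s₂/√n₂ = 96.9/√146 = 8.0195.
Unpooled SE of the difference: √(75.38406976 + 64.31238025) = 11.8193.

11.819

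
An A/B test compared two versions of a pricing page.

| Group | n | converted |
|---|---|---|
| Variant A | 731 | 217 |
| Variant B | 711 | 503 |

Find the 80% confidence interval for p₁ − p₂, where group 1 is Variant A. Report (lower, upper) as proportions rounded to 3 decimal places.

(-0.441, -0.380)

Sample proportions: 217/731 = 0.2969, 503/711 = 0.7075.
Each SE is √(p̂(1−p̂)/n): √(0.2969·0.7031/731) = 0.01690 and √(0.7075·0.2925/711) = 0.01706.
SE(p̂₁ − p̂₂) = √(SE₁² + SE₂²) = √(0.00028561 + 0.0002910436) = 0.02401, since the two samples are independent.
At 80% confidence z* = 1.282; margin = 1.282 × 0.02401 = 0.03078.
The difference is 0.2969 − 0.7075 = -0.4106, so the interval is -0.4106 ± 0.03078 = (-0.441, -0.380).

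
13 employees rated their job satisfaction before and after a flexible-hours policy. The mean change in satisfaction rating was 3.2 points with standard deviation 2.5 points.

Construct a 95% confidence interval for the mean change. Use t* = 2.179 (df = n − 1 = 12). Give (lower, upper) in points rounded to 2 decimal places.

(1.69, 4.71)

Paired design: SE = s_d/√n = 2.5/√13 = 0.6934.
t* = 2.179; margin of error = 2.179 × 0.6934 = 1.5109.
3.2 ± 1.5109 → (1.69, 4.71).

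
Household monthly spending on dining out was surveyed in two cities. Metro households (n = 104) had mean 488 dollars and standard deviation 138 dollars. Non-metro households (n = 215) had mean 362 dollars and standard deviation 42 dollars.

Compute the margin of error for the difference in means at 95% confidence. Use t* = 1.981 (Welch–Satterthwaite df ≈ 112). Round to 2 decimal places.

SE₁ = s₁/√n₁ = 138/√104 = 13.5320; SE₂ = 42/√215 = 2.8644.
Independent samples, unequal variances: SE_diff = √(SE₁² + SE₂²) = √(183.115024 + 8.20478736) = 13.8318.
t* = 1.981, so margin of error = 1.981 × 13.8318 = 27.4008.

27.40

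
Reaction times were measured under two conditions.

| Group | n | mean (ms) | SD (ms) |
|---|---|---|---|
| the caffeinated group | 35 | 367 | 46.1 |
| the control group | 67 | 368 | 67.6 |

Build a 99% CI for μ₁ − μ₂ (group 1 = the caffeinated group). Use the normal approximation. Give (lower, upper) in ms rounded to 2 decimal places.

(-30.25, 28.25)

SE₁ = s₁/√n₁ = 46.1/√35 = 7.7923; SE₂ = 67.6/√67 = 8.2587.
Independent samples, unequal variances: SE_diff = √(SE₁² + SE₂²) = √(60.71993929 + 68.20612569) = 11.3546.
z* = 2.576, so margin of error = 2.576 × 11.3546 = 29.2494.
Difference in means = 367 − 368 = -1.0000.
-1.0000 ± 29.2494 → (-30.25, 28.25).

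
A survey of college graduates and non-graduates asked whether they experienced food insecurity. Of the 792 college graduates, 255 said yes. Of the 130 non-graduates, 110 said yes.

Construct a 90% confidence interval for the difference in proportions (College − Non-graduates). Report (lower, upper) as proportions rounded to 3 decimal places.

(-0.583, -0.465)

Sample proportions: 255/792 = 0.3220, 110/130 = 0.8462.
Each SE is √(p̂(1−p̂)/n): √(0.3220·0.6780/792) = 0.01660 and √(0.8462·0.1538/130) = 0.03164.
SE(p̂₁ − p̂₂) = √(SE₁² + SE₂²) = √(0.00027556 + 0.0010010896) = 0.03573, since the two samples are independent.
At 90% confidence z* = 1.645; margin = 1.645 × 0.03573 = 0.05878.
The difference is 0.3220 − 0.8462 = -0.5242, so the interval is -0.5242 ± 0.05878 = (-0.583, -0.465).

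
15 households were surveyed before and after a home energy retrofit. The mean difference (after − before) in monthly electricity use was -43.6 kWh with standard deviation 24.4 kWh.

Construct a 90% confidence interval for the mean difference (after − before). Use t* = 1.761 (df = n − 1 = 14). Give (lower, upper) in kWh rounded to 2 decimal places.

(-54.69, -32.51)

This is a matched-pairs design, so SE = s_d/√n = 24.4/√15 = 6.3001.
Margin = 1.761 × 6.3001 = 11.0945; the interval is -43.6 ± 11.0945 = (-54.69, -32.51).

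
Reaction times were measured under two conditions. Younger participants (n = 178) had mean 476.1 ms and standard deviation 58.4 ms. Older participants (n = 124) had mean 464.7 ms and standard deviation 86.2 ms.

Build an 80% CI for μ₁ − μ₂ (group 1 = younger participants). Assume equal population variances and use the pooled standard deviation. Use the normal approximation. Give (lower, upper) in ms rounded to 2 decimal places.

(0.73, 22.07)

Pooled variance s_p² = [177·58.4² + 123·86.2²] / (178+124−2) = 5058.7108, so s_p = 71.1246.
SE_diff = s_p·√(1/n₁ + 1/n₂) = 71.1246·√(1/178 + 1/124) = 8.3196.
z* = 1.282; margin = 1.282 × 8.3196 = 10.6657.
Difference = 476.1 − 464.7 = 11.4000.
11.4000 ± 10.6657 → (0.73, 22.07).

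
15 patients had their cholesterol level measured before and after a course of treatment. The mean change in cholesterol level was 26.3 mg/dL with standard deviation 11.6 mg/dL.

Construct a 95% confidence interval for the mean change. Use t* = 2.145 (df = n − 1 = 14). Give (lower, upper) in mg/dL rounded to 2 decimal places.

(19.88, 32.72)

Paired design: SE = s_d/√n = 11.6/√15 = 2.9951.
t* = 2.145; margin of error = 2.145 × 2.9951 = 6.4245.
26.3 ± 6.4245 → (19.88, 32.72).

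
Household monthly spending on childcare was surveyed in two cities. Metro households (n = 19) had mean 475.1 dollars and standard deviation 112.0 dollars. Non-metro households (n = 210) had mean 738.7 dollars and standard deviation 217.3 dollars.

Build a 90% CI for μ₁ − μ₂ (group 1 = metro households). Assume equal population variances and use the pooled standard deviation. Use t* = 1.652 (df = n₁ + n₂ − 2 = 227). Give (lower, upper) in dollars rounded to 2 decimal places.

Pooled variance s_p² = [18·112.0² + 209·217.3²] / (19+210−2) = 44469.7075, so s_p = 210.8784.
SE_diff = s_p·√(1/n₁ + 1/n₂) = 210.8784·√(1/19 + 1/210) = 50.5200.
t* = 1.652; margin = 1.652 × 50.5200 = 83.4590.
Difference = 475.1 − 738.7 = -263.6000.
-263.6000 ± 83.4590 → (-347.06, -180.14).

(-347.06, -180.14)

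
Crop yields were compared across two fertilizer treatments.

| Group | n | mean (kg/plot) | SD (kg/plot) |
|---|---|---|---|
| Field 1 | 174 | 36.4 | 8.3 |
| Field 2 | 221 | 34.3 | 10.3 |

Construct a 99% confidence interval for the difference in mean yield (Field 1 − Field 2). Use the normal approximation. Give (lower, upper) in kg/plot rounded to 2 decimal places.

(-0.31, 4.51)

SE₁ = s₁/√n₁ = 8.3/√174 = 0.6292; SE₂ = 10.3/√221 = 0.6929.
Independent samples, unequal variances: SE_diff = √(SE₁² + SE₂²) = √(0.39589264 + 0.48011041) = 0.9360.
z* = 2.576, so margin of error = 2.576 × 0.9360 = 2.4111.
Difference in means = 36.4 − 34.3 = 2.1000.
2.1000 ± 2.4111 → (-0.31, 4.51).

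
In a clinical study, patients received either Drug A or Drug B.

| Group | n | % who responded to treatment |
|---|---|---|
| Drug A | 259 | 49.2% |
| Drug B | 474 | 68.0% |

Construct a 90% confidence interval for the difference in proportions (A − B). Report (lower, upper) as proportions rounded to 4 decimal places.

SE₁ = √(p̂₁(1−p̂₁)/n₁) = √(0.4920·0.5080/259) = 0.03106; SE₂ = √(0.6800·0.3200/474) = 0.02143.
Independent samples: SE of the difference = √(SE₁² + SE₂²) = √(0.0009647236 + 0.0004592449) = 0.03774.
z* for 90% confidence is 1.645, so the margin of error is 1.645 × 0.03774 = 0.06208.
Point estimate p̂₁ − p̂₂ = 0.4920 − 0.6800 = -0.1880.
-0.1880 ± 0.06208 → (-0.2501, -0.1259).

(-0.2501, -0.1259)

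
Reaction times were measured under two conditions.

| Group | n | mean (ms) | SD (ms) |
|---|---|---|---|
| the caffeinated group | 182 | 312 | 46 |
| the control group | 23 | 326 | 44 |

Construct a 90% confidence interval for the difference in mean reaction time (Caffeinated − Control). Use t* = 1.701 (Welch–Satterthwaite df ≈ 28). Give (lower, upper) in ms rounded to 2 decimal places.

(-30.65, 2.65)

Per-group SEs: s₁/√n₁ = 46/√182 = 3.4097, s₂/√n₂ = 44/√23 = 9.1746.
Unpooled SE of the difference: √(11.62605409 + 84.17328516) = 9.7877.
Margin of error = t* · SE = 1.701 × 9.7877 = 16.6489.
x̄₁ − x̄₂ = 312 − 326 = -14.0000.
CI: -14.0000 ± 16.6489 = (-30.65, 2.65).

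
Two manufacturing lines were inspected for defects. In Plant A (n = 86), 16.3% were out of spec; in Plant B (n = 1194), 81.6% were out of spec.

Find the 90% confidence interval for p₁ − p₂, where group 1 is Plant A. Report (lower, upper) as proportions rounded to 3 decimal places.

SE₁ = √(p̂₁(1−p̂₁)/n₁) = √(0.1630·0.8370/86) = 0.03983; SE₂ = √(0.8160·0.1840/1194) = 0.01121.
Independent samples: SE of the difference = √(SE₁² + SE₂²) = √(0.0015864289 + 0.0001256641) = 0.04138.
z* for 90% confidence is 1.645, so the margin of error is 1.645 × 0.04138 = 0.06807.
Point estimate p̂₁ − p̂₂ = 0.1630 − 0.8160 = -0.6530.
-0.6530 ± 0.06807 → (-0.721, -0.585).

(-0.721, -0.585)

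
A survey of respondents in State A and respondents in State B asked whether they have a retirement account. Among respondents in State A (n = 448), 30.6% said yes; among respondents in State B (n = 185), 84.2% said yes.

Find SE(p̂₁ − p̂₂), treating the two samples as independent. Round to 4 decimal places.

0.0345

Each SE is √(p̂(1−p̂)/n): √(0.3060·0.6940/448) = 0.02177 and √(0.8420·0.1580/185) = 0.02682.
SE(p̂₁ − p̂₂) = √(SE₁² + SE₂²) = √(0.0004739329 + 0.0007193124) = 0.03454, since the two samples are independent.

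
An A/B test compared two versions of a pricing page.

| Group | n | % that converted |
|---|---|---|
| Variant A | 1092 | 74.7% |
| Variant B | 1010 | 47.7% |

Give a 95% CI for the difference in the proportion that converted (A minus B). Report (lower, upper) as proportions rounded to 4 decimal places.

The two standard errors are √(0.7470×0.2530/1092) = 0.01316 and √(0.4770×0.5230/1010) = 0.01572.
Because the samples are independent, SE_diff = √(0.01316² + 0.01572²) = 0.02050.
Using z* = 1.960 for 95%, ME = 1.960 × 0.02050 = 0.04018.
p̂₁ − p̂₂ = 0.2700; interval 0.2700 ± 0.04018 gives (0.2298, 0.3102).

(0.2298, 0.3102)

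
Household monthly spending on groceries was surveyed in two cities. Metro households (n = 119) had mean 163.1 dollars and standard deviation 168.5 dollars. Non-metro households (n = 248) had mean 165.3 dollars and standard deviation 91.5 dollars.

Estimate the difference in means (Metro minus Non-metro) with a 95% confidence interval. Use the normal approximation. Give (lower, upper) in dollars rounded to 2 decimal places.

Standard errors of each mean: 168.5/√119 = 15.4464 and 91.5/√248 = 5.8103.
SE(x̄₁ − x̄₂) = √(15.4464² + 5.8103²) = 16.5031 for independent samples with unequal variances.
With z* = 1.960, the margin is 1.960 × 16.5031 = 32.3461.
x̄₁ − x̄₂ = 163.1 − 165.3 = -2.2000; the interval is -2.2000 ± 32.3461 = (-34.55, 30.15).

(-34.55, 30.15)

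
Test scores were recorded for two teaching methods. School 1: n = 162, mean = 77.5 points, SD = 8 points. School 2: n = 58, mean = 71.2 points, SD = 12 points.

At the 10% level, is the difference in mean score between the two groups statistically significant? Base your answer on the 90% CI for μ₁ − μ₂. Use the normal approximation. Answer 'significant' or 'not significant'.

significant

SE₁ = s₁/√n₁ = 8/√162 = 0.6285; SE₂ = 12/√58 = 1.5757.
Independent samples, unequal variances: SE_diff = √(SE₁² + SE₂²) = √(0.39501225 + 2.48283049) = 1.6964.
z* = 1.645, so margin of error = 1.645 × 1.6964 = 2.7906.
Difference in means = 77.5 − 71.2 = 6.3000.
6.3000 ± 2.7906 → (3.5094, 9.0906).
The interval (3.5094, 9.0906) does not contain 0, so the difference is significant.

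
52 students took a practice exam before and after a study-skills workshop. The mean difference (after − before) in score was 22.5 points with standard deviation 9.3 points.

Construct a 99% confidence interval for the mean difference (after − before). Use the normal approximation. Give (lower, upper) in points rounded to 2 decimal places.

(19.18, 25.82)

Paired design: SE = s_d/√n = 9.3/√52 = 1.2897.
z* = 2.576; margin of error = 2.576 × 1.2897 = 3.3223.
22.5 ± 3.3223 → (19.18, 25.82).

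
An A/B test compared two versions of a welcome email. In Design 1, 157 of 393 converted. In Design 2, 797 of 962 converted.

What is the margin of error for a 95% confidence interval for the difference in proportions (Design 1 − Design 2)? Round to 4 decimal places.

0.0540

p̂₁ = 157/393 = 0.3995 and p̂₂ = 797/962 = 0.8285.
SE₁ = √(p̂₁(1−p̂₁)/n₁) = √(0.3995·0.6005/393) = 0.02471; SE₂ = √(0.8285·0.1715/962) = 0.01215.
Independent samples: SE of the difference = √(SE₁² + SE₂²) = √(0.0006105841 + 0.0001476225) = 0.02754.
z* for 95% confidence is 1.960, so the margin of error is 1.960 × 0.02754 = 0.05398.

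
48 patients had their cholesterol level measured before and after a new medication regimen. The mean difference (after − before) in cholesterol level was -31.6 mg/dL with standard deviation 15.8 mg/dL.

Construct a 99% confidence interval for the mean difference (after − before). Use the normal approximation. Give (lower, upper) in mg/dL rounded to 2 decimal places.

(-37.47, -25.73)

Paired design: SE = s_d/√n = 15.8/√48 = 2.2805.
z* = 2.576; margin of error = 2.576 × 2.2805 = 5.8746.
-31.6 ± 5.8746 → (-37.47, -25.73).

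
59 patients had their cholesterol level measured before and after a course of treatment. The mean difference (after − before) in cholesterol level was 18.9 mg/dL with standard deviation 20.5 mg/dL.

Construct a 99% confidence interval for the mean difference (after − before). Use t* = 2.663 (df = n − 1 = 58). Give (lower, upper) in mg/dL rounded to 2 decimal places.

(11.79, 26.01)

Paired design: SE = s_d/√n = 20.5/√59 = 2.6689.
t* = 2.663; margin of error = 2.663 × 2.6689 = 7.1073.
18.9 ± 7.1073 → (11.79, 26.01).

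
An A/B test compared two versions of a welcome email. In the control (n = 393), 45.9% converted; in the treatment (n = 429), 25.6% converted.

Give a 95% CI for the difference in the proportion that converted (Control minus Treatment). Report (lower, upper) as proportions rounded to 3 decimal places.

SE₁ = √(p̂₁(1−p̂₁)/n₁) = √(0.4590·0.5410/393) = 0.02514; SE₂ = √(0.2560·0.7440/429) = 0.02107.
Independent samples: SE of the difference = √(SE₁² + SE₂²) = √(0.0006320196 + 0.0004439449) = 0.03280.
z* for 95% confidence is 1.960, so the margin of error is 1.960 × 0.03280 = 0.06429.
Point estimate p̂₁ − p̂₂ = 0.4590 − 0.2560 = 0.2030.
0.2030 ± 0.06429 → (0.139, 0.267).

(0.139, 0.267)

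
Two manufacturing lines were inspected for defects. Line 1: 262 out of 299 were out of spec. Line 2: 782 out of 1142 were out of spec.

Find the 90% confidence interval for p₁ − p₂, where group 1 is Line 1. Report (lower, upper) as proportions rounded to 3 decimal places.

(0.153, 0.230)

p̂₁ = 262/299 = 0.8763 and p̂₂ = 782/1142 = 0.6848.
SE₁ = √(p̂₁(1−p̂₁)/n₁) = √(0.8763·0.1237/299) = 0.01904; SE₂ = √(0.6848·0.3152/1142) = 0.01375.
Independent samples: SE of the difference = √(SE₁² + SE₂²) = √(0.0003625216 + 0.0001890625) = 0.02349.
z* for 90% confidence is 1.645, so the margin of error is 1.645 × 0.02349 = 0.03864.
Point estimate p̂₁ − p̂₂ = 0.8763 − 0.6848 = 0.1915.
0.1915 ± 0.03864 → (0.153, 0.230).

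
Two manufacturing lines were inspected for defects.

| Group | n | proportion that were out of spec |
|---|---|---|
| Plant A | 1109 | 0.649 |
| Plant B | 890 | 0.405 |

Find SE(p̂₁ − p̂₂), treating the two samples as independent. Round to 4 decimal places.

0.0218

SE₁ = √(p̂₁(1−p̂₁)/n₁) = √(0.6490·0.3510/1109) = 0.01433; SE₂ = √(0.4050·0.5950/890) = 0.01645.
Independent samples: SE of the difference = √(SE₁² + SE₂²) = √(0.0002053489 + 0.0002706025) = 0.02182.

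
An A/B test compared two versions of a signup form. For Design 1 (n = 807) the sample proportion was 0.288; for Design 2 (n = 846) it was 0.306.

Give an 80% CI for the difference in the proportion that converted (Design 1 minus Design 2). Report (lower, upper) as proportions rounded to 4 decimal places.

The two standard errors are √(0.2880×0.7120/807) = 0.01594 and √(0.3060×0.6940/846) = 0.01584.
Because the samples are independent, SE_diff = √(0.01594² + 0.01584²) = 0.02247.
Using z* = 1.282 for 80%, ME = 1.282 × 0.02247 = 0.02881.
p̂₁ − p̂₂ = -0.0180; interval -0.0180 ± 0.02881 gives (-0.0468, 0.0108).

(-0.0468, 0.0108)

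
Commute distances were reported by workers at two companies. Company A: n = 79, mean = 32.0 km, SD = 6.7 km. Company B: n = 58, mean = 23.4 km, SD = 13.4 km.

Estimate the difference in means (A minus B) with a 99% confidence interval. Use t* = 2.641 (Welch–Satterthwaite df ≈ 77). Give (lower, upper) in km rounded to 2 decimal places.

(3.54, 13.66)

SE₁ = s₁/√n₁ = 6.7/√79 = 0.7538; SE₂ = 13.4/√58 = 1.7595.
Independent samples, unequal variances: SE_diff = √(SE₁² + SE₂²) = √(0.56821444 + 3.09584025) = 1.9142.
t* = 2.641, so margin of error = 2.641 × 1.9142 = 5.0554.
Difference in means = 32.0 − 23.4 = 8.6000.
8.6000 ± 5.0554 → (3.54, 13.66).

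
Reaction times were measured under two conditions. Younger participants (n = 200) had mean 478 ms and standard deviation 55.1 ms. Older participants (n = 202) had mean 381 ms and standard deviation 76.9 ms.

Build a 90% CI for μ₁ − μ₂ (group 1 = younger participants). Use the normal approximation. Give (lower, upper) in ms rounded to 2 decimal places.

(86.03, 107.97)

SE₁ = s₁/√n₁ = 55.1/√200 = 3.8962; SE₂ = 76.9/√202 = 5.4107.
Independent samples, unequal variances: SE_diff = √(SE₁² + SE₂²) = √(15.18037444 + 29.27567449) = 6.6675.
z* = 1.645, so margin of error = 1.645 × 6.6675 = 10.9680.
Difference in means = 478 − 381 = 97.0000.
97.0000 ± 10.9680 → (86.03, 107.97).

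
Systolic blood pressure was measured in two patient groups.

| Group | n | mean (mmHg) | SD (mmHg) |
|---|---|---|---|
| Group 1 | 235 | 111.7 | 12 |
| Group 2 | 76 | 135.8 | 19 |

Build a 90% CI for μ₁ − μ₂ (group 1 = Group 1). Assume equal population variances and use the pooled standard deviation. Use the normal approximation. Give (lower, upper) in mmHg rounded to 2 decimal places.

(-27.14, -21.06)

Pooled variance s_p² = [234·12² + 75·19²] / (235+76−2) = 196.6699, so s_p = 14.0239.
SE_diff = s_p·√(1/n₁ + 1/n₂) = 14.0239·√(1/235 + 1/76) = 1.8506.
z* = 1.645; margin = 1.645 × 1.8506 = 3.0442.
Difference = 111.7 − 135.8 = -24.1000.
-24.1000 ± 3.0442 → (-27.14, -21.06).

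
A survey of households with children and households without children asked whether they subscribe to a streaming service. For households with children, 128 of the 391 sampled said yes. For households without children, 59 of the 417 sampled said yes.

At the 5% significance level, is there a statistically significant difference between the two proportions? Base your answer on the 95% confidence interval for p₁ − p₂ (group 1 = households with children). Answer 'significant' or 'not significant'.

significant

Sample proportions: 128/391 = 0.3274, 59/417 = 0.1415.
Each SE is √(p̂(1−p̂)/n): √(0.3274·0.6726/391) = 0.02373 and √(0.1415·0.8585/417) = 0.01707.
SE(p̂₁ − p̂₂) = √(SE₁² + SE₂²) = √(0.0005631129 + 0.0002913849) = 0.02923, since the two samples are independent.
At 95% confidence z* = 1.960; margin = 1.960 × 0.02923 = 0.05729.
The difference is 0.3274 − 0.1415 = 0.1859, so the interval is 0.1859 ± 0.05729 = (0.12861, 0.24319).
The interval (0.12861, 0.24319) does not contain 0, so the difference is significant.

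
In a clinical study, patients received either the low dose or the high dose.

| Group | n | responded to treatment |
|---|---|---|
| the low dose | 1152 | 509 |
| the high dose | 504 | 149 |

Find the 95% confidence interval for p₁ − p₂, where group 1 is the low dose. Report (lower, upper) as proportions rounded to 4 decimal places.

(0.0971, 0.1953)

First, p̂₁ = 509/1152 = 0.4418; p̂₂ = 149/504 = 0.2956.
The two standard errors are √(0.4418×0.5582/1152) = 0.01463 and √(0.2956×0.7044/504) = 0.02033.
Because the samples are independent, SE_diff = √(0.01463² + 0.02033²) = 0.02505.
Using z* = 1.960 for 95%, ME = 1.960 × 0.02505 = 0.04910.
p̂₁ − p̂₂ = 0.1462; interval 0.1462 ± 0.04910 gives (0.0971, 0.1953).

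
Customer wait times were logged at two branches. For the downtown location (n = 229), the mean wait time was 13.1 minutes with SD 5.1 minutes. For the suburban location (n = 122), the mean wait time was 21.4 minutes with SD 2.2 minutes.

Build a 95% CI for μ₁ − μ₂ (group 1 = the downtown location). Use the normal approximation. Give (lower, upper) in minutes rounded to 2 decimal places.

(-9.07, -7.53)

SE₁ = s₁/√n₁ = 5.1/√229 = 0.3370; SE₂ = 2.2/√122 = 0.1992.
Independent samples, unequal variances: SE_diff = √(SE₁² + SE₂²) = √(0.113569 + 0.03968064) = 0.3915.
z* = 1.960, so margin of error = 1.960 × 0.3915 = 0.7673.
Difference in means = 13.1 − 21.4 = -8.3000.
-8.3000 ± 0.7673 → (-9.07, -7.53).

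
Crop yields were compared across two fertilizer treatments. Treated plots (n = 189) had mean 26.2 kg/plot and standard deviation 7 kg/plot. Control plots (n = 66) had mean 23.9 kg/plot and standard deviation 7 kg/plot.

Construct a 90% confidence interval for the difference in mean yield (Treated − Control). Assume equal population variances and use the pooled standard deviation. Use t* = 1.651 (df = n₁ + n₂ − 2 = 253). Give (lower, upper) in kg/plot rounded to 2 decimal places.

s_p = √[((n₁−1)s₁² + (n₂−1)s₂²)/(n₁+n₂−2)] = √[(188·7² + 65·7²)/253] = 7.0000.
SE = 7.0000·√(1/189 + 1/66) = 1.0008.
With t* = 1.651, margin = 1.651 × 1.0008 = 1.6523.
x̄₁ − x̄₂ = 26.2 − 23.9 = 2.3000; interval 2.3000 ± 1.6523 = (0.65, 3.95).

(0.65, 3.95)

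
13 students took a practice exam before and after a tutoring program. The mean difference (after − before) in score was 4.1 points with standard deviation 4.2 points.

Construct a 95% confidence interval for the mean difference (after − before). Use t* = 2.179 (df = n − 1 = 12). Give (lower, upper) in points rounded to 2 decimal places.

This is a matched-pairs design, so SE = s_d/√n = 4.2/√13 = 1.1649.
Margin = 2.179 × 1.1649 = 2.5383; the interval is 4.1 ± 2.5383 = (1.56, 6.64).

(1.56, 6.64)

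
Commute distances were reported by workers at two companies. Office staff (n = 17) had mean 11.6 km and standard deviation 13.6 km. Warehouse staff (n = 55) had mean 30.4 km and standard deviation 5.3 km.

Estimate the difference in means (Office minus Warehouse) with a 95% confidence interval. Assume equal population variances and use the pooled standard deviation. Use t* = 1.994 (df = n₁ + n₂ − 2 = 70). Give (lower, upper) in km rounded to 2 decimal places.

s_p = √[((n₁−1)s₁² + (n₂−1)s₂²)/(n₁+n₂−2)] = √[(16·13.6² + 54·5.3²)/70] = 7.9966.
SE = 7.9966·√(1/17 + 1/55) = 2.2190.
With t* = 1.994, margin = 1.994 × 2.2190 = 4.4247.
x̄₁ − x̄₂ = 11.6 − 30.4 = -18.8000; interval -18.8000 ± 4.4247 = (-23.22, -14.38).

(-23.22, -14.38)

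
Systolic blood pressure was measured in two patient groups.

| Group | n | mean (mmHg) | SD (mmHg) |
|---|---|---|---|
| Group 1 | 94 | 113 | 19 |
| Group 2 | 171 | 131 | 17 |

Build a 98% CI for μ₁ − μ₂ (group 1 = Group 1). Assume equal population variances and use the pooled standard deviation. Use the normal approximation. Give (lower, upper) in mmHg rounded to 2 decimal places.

(-23.30, -12.70)

s_p = √[((n₁−1)s₁² + (n₂−1)s₂²)/(n₁+n₂−2)] = √[(93·19² + 170·17²)/263] = 17.7330.
SE = 17.7330·√(1/94 + 1/171) = 2.2769.
With z* = 2.326, margin = 2.326 × 2.2769 = 5.2961.
x̄₁ − x̄₂ = 113 − 131 = -18.0000; interval -18.0000 ± 5.2961 = (-23.30, -12.70).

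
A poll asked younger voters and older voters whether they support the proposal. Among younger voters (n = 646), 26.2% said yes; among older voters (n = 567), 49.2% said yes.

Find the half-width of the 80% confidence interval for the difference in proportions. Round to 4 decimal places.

0.0349

Each SE is √(p̂(1−p̂)/n): √(0.2620·0.7380/646) = 0.01730 and √(0.4920·0.5080/567) = 0.02100.
SE(p̂₁ − p̂₂) = √(SE₁² + SE₂²) = √(0.00029929 + 0.000441) = 0.02721, since the two samples are independent.
At 80% confidence z* = 1.282; margin = 1.282 × 0.02721 = 0.03488.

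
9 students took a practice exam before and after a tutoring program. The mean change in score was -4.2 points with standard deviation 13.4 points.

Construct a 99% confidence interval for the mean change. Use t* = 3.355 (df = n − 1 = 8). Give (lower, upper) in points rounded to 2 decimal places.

(-19.19, 10.79)

This is a matched-pairs design, so SE = s_d/√n = 13.4/√9 = 4.4667.
Margin = 3.355 × 4.4667 = 14.9858; the interval is -4.2 ± 14.9858 = (-19.19, 10.79).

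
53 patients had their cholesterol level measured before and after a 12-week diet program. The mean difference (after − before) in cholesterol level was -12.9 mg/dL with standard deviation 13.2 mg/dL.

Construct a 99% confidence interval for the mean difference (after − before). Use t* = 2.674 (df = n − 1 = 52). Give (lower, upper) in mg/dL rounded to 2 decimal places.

Paired design: SE = s_d/√n = 13.2/√53 = 1.8132.
t* = 2.674; margin of error = 2.674 × 1.8132 = 4.8485.
-12.9 ± 4.8485 → (-17.75, -8.05).

(-17.75, -8.05)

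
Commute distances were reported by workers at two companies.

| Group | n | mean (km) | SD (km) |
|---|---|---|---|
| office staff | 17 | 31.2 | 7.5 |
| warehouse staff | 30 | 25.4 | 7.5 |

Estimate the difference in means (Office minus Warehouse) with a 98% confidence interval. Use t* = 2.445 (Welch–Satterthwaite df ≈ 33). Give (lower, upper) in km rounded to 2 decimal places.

(0.23, 11.37)

Per-group SEs: s₁/√n₁ = 7.5/√17 = 1.8190, s₂/√n₂ = 7.5/√30 = 1.3693.
Unpooled SE of the difference: √(3.308761 + 1.87498249) = 2.2768.
Margin of error = t* · SE = 2.445 × 2.2768 = 5.5668.
x̄₁ − x̄₂ = 31.2 − 25.4 = 5.8000.
CI: 5.8000 ± 5.5668 = (0.23, 11.37).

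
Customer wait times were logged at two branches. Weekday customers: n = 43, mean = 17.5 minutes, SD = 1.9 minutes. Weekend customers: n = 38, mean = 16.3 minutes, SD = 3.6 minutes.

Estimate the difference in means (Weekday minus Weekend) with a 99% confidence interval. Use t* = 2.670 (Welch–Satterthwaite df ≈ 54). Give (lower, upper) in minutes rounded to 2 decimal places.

SE₁ = s₁/√n₁ = 1.9/√43 = 0.2897; SE₂ = 3.6/√38 = 0.5840.
Independent samples, unequal variances: SE_diff = √(SE₁² + SE₂²) = √(0.08392609 + 0.341056) = 0.6519.
t* = 2.670, so margin of error = 2.670 × 0.6519 = 1.7406.
Difference in means = 17.5 − 16.3 = 1.2000.
1.2000 ± 1.7406 → (-0.54, 2.94).

(-0.54, 2.94)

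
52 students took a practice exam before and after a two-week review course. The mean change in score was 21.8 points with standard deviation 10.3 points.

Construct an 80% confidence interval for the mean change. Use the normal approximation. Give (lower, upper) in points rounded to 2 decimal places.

(19.97, 23.63)

Paired design: SE = s_d/√n = 10.3/√52 = 1.4284.
z* = 1.282; margin of error = 1.282 × 1.4284 = 1.8312.
21.8 ± 1.8312 → (19.97, 23.63).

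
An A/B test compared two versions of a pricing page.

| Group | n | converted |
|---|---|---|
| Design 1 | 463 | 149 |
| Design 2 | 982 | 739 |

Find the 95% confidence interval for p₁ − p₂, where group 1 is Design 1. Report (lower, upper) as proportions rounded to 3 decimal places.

p̂₁ = 149/463 = 0.3218 and p̂₂ = 739/982 = 0.7525.
SE₁ = √(p̂₁(1−p̂₁)/n₁) = √(0.3218·0.6782/463) = 0.02171; SE₂ = √(0.7525·0.2475/982) = 0.01377.
Independent samples: SE of the difference = √(SE₁² + SE₂²) = √(0.0004713241 + 0.0001896129) = 0.02571.
z* for 95% confidence is 1.960, so the margin of error is 1.960 × 0.02571 = 0.05039.
Point estimate p̂₁ − p̂₂ = 0.3218 − 0.7525 = -0.4307.
-0.4307 ± 0.05039 → (-0.481, -0.380).

(-0.481, -0.380)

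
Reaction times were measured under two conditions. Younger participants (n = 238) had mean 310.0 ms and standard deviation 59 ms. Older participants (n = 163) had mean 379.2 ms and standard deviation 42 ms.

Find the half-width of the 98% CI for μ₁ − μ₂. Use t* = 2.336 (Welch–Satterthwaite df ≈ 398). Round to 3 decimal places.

Per-group SEs: s₁/√n₁ = 59/√238 = 3.8244, s₂/√n₂ = 42/√163 = 3.2897.
Unpooled SE of the difference: √(14.62603536 + 10.82212609) = 5.0446.
Margin of error = t* · SE = 2.336 × 5.0446 = 11.7842.

11.784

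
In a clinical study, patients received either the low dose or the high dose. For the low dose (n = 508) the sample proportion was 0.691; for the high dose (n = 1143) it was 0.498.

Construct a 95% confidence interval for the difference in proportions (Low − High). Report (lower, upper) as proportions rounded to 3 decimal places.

(0.143, 0.243)

Each SE is √(p̂(1−p̂)/n): √(0.6910·0.3090/508) = 0.02050 and √(0.4980·0.5020/1143) = 0.01479.
SE(p̂₁ − p̂₂) = √(SE₁² + SE₂²) = √(0.00042025 + 0.0002187441) = 0.02528, since the two samples are independent.
At 95% confidence z* = 1.960; margin = 1.960 × 0.02528 = 0.04955.
The difference is 0.6910 − 0.4980 = 0.1930, so the interval is 0.1930 ± 0.04955 = (0.143, 0.243).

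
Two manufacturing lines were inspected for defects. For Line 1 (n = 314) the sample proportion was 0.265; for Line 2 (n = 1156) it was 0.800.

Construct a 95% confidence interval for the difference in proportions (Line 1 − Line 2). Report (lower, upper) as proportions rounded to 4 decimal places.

SE₁ = √(p̂₁(1−p̂₁)/n₁) = √(0.2650·0.7350/314) = 0.02491; SE₂ = √(0.8000·0.2000/1156) = 0.01176.
Independent samples: SE of the difference = √(SE₁² + SE₂²) = √(0.0006205081 + 0.0001382976) = 0.02755.
z* for 95% confidence is 1.960, so the margin of error is 1.960 × 0.02755 = 0.05400.
Point estimate p̂₁ − p̂₂ = 0.2650 − 0.8000 = -0.5350.
-0.5350 ± 0.05400 → (-0.5890, -0.4810).

(-0.5890, -0.4810)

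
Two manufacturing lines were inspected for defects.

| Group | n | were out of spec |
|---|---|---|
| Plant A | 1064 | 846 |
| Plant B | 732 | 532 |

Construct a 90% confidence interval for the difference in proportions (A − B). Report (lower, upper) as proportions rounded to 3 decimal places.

(0.034, 0.102)

First, p̂₁ = 846/1064 = 0.7951; p̂₂ = 532/732 = 0.7268.
The two standard errors are √(0.7951×0.2049/1064) = 0.01237 and √(0.7268×0.2732/732) = 0.01647.
Because the samples are independent, SE_diff = √(0.01237² + 0.01647²) = 0.02060.
Using z* = 1.645 for 90%, ME = 1.645 × 0.02060 = 0.03389.
p̂₁ − p̂₂ = 0.0683; interval 0.0683 ± 0.03389 gives (0.034, 0.102).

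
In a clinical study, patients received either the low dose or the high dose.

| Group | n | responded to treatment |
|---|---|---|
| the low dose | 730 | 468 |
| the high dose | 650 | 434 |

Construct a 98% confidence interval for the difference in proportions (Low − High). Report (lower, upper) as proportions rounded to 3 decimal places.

p̂₁ = 468/730 = 0.6411 and p̂₂ = 434/650 = 0.6677.
SE₁ = √(p̂₁(1−p̂₁)/n₁) = √(0.6411·0.3589/730) = 0.01775; SE₂ = √(0.6677·0.3323/650) = 0.01848.
Independent samples: SE of the difference = √(SE₁² + SE₂²) = √(0.0003150625 + 0.0003415104) = 0.02562.
z* for 98% confidence is 2.326, so the margin of error is 2.326 × 0.02562 = 0.05959.
Point estimate p̂₁ − p̂₂ = 0.6411 − 0.6677 = -0.0266.
-0.0266 ± 0.05959 → (-0.086, 0.033).

(-0.086, 0.033)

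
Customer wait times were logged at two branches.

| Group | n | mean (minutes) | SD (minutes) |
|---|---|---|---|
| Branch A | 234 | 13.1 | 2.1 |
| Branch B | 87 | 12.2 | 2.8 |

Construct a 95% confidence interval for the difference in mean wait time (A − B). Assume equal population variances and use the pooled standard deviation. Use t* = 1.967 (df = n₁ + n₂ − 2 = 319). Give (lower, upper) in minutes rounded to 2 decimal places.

(0.33, 1.47)

s_p = √[((n₁−1)s₁² + (n₂−1)s₂²)/(n₁+n₂−2)] = √[(233·2.1² + 86·2.8²)/319] = 2.3097.
SE = 2.3097·√(1/234 + 1/87) = 0.2900.
With t* = 1.967, margin = 1.967 × 0.2900 = 0.5704.
x̄₁ − x̄₂ = 13.1 − 12.2 = 0.9000; interval 0.9000 ± 0.5704 = (0.33, 1.47).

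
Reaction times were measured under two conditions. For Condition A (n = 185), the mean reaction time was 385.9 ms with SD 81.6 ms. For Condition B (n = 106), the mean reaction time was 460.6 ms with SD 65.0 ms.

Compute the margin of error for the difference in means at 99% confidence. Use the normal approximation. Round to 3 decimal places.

22.435

Standard errors of each mean: 81.6/√185 = 5.9994 and 65.0/√106 = 6.3134.
SE(x̄₁ − x̄₂) = √(5.9994² + 6.3134²) = 8.7093 for independent samples with unequal variances.
With z* = 2.576, the margin is 2.576 × 8.7093 = 22.4352.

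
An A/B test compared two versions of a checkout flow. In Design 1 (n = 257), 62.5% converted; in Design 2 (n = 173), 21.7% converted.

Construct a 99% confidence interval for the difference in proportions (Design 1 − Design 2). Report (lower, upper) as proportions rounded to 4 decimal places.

The two standard errors are √(0.6250×0.3750/257) = 0.03020 and √(0.2170×0.7830/173) = 0.03134.
Because the samples are independent, SE_diff = √(0.03020² + 0.03134²) = 0.04352.
Using z* = 2.576 for 99%, ME = 2.576 × 0.04352 = 0.11211.
p̂₁ − p̂₂ = 0.4080; interval 0.4080 ± 0.11211 gives (0.2959, 0.5201).

(0.2959, 0.5201)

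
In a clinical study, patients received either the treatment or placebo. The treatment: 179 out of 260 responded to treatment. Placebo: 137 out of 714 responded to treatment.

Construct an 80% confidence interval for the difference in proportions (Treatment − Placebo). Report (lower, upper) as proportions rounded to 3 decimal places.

(0.455, 0.538)

p̂₁ = 179/260 = 0.6885 and p̂₂ = 137/714 = 0.1919.
SE₁ = √(p̂₁(1−p̂₁)/n₁) = √(0.6885·0.3115/260) = 0.02872; SE₂ = √(0.1919·0.8081/714) = 0.01474.
Independent samples: SE of the difference = √(SE₁² + SE₂²) = √(0.0008248384 + 0.0002172676) = 0.03228.
z* for 80% confidence is 1.282, so the margin of error is 1.282 × 0.03228 = 0.04138.
Point estimate p̂₁ − p̂₂ = 0.6885 − 0.1919 = 0.4966.
0.4966 ± 0.04138 → (0.455, 0.538).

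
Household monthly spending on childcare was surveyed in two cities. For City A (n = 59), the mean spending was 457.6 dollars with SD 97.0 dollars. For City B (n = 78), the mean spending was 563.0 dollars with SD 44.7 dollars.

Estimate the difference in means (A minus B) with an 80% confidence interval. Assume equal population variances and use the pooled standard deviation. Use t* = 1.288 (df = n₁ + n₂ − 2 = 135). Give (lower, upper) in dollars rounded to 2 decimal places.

Pooled variance s_p² = [58·97.0² + 77·44.7²] / (59+78−2) = 5182.0365, so s_p = 71.9864.
SE_diff = s_p·√(1/n₁ + 1/n₂) = 71.9864·√(1/59 + 1/78) = 12.4205.
t* = 1.288; margin = 1.288 × 12.4205 = 15.9976.
Difference = 457.6 − 563.0 = -105.4000.
-105.4000 ± 15.9976 → (-121.40, -89.40).

(-121.40, -89.40)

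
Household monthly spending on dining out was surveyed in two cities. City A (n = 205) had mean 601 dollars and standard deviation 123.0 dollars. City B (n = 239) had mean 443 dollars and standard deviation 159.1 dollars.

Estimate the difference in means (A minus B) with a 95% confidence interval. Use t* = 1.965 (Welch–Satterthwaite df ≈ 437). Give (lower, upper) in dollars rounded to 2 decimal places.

Standard errors of each mean: 123.0/√205 = 8.5907 and 159.1/√239 = 10.2913.
SE(x̄₁ − x̄₂) = √(8.5907² + 10.2913²) = 13.4056 for independent samples with unequal variances.
With t* = 1.965, the margin is 1.965 × 13.4056 = 26.3420.
x̄₁ − x̄₂ = 601 − 443 = 158.0000; the interval is 158.0000 ± 26.3420 = (131.66, 184.34).

(131.66, 184.34)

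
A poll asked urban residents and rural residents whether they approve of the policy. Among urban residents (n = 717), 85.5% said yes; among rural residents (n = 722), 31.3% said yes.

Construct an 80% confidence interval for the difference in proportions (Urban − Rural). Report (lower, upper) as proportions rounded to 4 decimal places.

SE₁ = √(p̂₁(1−p̂₁)/n₁) = √(0.8550·0.1450/717) = 0.01315; SE₂ = √(0.3130·0.6870/722) = 0.01726.
Independent samples: SE of the difference = √(SE₁² + SE₂²) = √(0.0001729225 + 0.0002979076) = 0.02170.
z* for 80% confidence is 1.282, so the margin of error is 1.282 × 0.02170 = 0.02782.
Point estimate p̂₁ − p̂₂ = 0.8550 − 0.3130 = 0.5420.
0.5420 ± 0.02782 → (0.5142, 0.5698).

(0.5142, 0.5698)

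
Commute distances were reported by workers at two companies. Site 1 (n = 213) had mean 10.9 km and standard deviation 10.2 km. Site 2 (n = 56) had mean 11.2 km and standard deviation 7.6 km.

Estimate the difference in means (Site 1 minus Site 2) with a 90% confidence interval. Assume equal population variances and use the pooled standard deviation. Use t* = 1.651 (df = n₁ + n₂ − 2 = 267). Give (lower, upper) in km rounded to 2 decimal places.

(-2.71, 2.11)

s_p = √[((n₁−1)s₁² + (n₂−1)s₂²)/(n₁+n₂−2)] = √[(212·10.2² + 55·7.6²)/267] = 9.7215.
SE = 9.7215·√(1/213 + 1/56) = 1.4599.
With t* = 1.651, margin = 1.651 × 1.4599 = 2.4103.
x̄₁ − x̄₂ = 10.9 − 11.2 = -0.3000; interval -0.3000 ± 2.4103 = (-2.71, 2.11).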